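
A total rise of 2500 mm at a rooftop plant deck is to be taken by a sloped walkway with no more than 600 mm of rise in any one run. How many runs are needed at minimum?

2500 / 600 = 4.17, so 5 ramp runs are needed.

5 runs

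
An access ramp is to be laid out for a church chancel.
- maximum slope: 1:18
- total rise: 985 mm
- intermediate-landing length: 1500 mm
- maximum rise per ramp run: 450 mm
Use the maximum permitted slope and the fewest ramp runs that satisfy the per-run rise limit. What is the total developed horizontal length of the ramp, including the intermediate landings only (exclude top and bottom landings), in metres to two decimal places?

985 / 450 = 2.19, so 3 ramp runs are needed. That means 2 intermediate landings.
Ramp run (horizontal) at 1:18: 985 × 18 = 17730 mm.
Intermediate landings: 2 × 1500 = 3000 mm.
Developed length = 17730 + 3000 = 20730 mm.
= 20.73 m.

20.73 m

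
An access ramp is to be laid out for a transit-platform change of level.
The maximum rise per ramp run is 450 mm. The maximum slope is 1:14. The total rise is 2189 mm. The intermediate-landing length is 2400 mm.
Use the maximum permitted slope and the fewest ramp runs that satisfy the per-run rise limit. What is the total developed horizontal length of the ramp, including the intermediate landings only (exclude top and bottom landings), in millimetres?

⌈2189/450⌉ = 5 ramp runs. That means 4 intermediate landings.
Ramp run (horizontal) at 1:14: 2189 × 14 = 30646 mm.
Intermediate landings: 4 × 2400 = 9600 mm.
Developed length = 30646 + 9600 = 40246 mm.

40246 mm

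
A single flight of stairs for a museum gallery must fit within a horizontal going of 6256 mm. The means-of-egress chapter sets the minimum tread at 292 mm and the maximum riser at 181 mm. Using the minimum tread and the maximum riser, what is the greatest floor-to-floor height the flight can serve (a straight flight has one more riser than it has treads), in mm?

3982 mm

6256 / 292 = 21.42, so 21 treads fit.
Risers = treads + 1 = 22.
Maximum height = 22 × 181 = 3982 mm.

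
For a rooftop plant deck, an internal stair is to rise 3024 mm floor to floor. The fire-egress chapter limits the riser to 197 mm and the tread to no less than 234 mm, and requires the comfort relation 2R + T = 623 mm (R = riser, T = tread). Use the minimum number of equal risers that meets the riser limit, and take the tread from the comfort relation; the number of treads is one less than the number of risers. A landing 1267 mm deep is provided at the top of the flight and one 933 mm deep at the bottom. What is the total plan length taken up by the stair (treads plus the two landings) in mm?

5875 mm

⌈3024/197⌉ = 16 risers.
R = 3024 ÷ 16 = 189 mm.
T = 623 − 2·189 = 245 mm, which satisfies the 234 mm minimum.
Treads = 16 − 1 = 15; going = 15 × 245 = 3675 mm.
Add landings: 3675 + 1267 + 933 = 5875 mm.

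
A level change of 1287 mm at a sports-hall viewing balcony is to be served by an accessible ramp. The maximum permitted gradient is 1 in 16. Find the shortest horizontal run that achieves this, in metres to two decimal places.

Run = rise × 16 = 1287 × 16 = 20592 mm.
20592 mm = 20.59 m.

20.59 m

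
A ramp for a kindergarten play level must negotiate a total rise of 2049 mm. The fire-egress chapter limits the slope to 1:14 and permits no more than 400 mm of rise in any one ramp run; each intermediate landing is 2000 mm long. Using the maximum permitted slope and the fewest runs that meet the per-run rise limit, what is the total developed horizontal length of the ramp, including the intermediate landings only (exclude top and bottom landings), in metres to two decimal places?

At most 400 each: 2049/400 = 5.12, giving 6 ramp runs. That means 5 intermediate landings.
Ramp run (horizontal) at 1:14: 2049 × 14 = 28686 mm.
Intermediate landings: 5 × 2000 = 10000 mm.
Developed length = 28686 + 10000 = 38686 mm.
= 38.69 m.

38.69 m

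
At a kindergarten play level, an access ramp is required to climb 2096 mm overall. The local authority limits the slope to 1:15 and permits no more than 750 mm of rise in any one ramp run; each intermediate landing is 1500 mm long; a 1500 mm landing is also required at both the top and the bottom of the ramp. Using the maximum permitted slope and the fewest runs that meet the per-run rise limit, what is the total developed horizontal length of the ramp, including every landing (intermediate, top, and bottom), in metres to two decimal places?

2096 / 750 = 2.79, so 3 ramp runs are needed. That means 2 intermediate landings.
Ramp run (horizontal) at 1:15: 2096 × 15 = 31440 mm.
2 intermediate landings contribute 2 × 1500 = 3000 mm.
Top and bottom landings: 2 × 1500 = 3000 mm.
Total = 31440 + 3000 + 3000 = 37440 mm.
= 37.44 m.

37.44 m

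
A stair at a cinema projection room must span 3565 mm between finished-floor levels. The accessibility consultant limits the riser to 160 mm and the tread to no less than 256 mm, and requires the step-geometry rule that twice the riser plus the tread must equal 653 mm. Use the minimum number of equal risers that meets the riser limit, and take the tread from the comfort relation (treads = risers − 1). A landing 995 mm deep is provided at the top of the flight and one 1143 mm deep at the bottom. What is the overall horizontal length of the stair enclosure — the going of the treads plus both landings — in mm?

3565 / 160 = 22.28, so 23 risers are needed.
R = 3565 ÷ 23 = 155 mm.
T = 653 − 2·155 = 343 mm, which satisfies the 256 mm minimum.
Treads = 23 − 1 = 22; going = 22 × 343 = 7546 mm.
Add landings: 7546 + 995 + 1143 = 9684 mm.

9684 mm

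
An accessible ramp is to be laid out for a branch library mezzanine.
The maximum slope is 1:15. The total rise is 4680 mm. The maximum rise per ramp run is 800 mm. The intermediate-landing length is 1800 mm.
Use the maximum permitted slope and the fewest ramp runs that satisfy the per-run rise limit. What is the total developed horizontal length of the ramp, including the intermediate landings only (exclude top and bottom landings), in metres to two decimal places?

At most 800 each: 4680/800 = 5.85, giving 6 ramp runs. That means 5 intermediate landings.
Ramp run (horizontal) at 1:15: 4680 × 15 = 70200 mm.
Intermediate landings: 5 × 1800 = 9000 mm.
Developed length = 70200 + 9000 = 79200 mm.
= 79.20 m.

79.20 m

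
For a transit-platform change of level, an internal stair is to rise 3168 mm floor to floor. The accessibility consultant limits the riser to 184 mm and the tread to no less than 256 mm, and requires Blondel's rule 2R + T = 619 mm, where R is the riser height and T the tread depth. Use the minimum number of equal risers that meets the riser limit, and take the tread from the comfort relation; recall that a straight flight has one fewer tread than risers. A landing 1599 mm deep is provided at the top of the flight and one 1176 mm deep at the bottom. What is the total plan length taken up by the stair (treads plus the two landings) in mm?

7314 mm

3168 / 184 = 17.22, so 18 risers are needed.
R = 3168 ÷ 18 = 176 mm.
T = 619 − 2·176 = 267 mm, which satisfies the 256 mm minimum.
Treads = 18 − 1 = 17; going = 17 × 267 = 4539 mm.
Enclosure = 4539 + 1599 + 1176 = 7314 mm.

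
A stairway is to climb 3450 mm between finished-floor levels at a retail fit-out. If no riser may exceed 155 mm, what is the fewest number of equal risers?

⌈3450/155⌉ = 23 risers.

23 risers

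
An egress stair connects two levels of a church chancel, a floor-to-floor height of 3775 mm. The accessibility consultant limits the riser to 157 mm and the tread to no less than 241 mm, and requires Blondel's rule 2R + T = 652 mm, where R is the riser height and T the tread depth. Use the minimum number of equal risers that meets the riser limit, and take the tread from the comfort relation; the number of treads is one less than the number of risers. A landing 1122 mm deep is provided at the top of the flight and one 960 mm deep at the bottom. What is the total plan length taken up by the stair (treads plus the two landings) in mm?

10482 mm

3775 / 157 = 24.04, so 25 risers are needed.
R = 3775 ÷ 25 = 151 mm.
T = 652 − 2·151 = 350 mm, which satisfies the 241 mm minimum.
25 risers give 24 treads; going = 24 × 350 = 8400 mm.
Add landings: 8400 + 1122 + 960 = 10482 mm.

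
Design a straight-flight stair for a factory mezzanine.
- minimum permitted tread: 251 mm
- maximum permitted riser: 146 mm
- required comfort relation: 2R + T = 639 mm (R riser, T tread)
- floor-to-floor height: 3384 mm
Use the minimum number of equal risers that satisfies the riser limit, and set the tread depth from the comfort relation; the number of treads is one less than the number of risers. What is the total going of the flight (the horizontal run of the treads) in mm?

3384 / 146 = 23.18, so 24 risers are needed.
Each riser is 3384/24 = 141 mm (≤ 146 mm).
T = 639 − 2·141 = 357 mm, which satisfies the 251 mm minimum.
Going = (24 − 1) × 357 = 8211 mm.

8211 mm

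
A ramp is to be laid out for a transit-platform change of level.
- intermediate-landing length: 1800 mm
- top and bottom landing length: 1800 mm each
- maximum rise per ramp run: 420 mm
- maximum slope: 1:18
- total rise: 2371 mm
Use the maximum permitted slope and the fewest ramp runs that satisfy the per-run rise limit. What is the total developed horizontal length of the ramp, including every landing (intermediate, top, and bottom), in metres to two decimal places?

55.28 m

2371 / 420 = 5.645 → round up to 6 ramp runs. That means 5 intermediate landings.
Ramp run (horizontal) at 1:18: 2371 × 18 = 42678 mm.
5 intermediate landings contribute 5 × 1800 = 9000 mm.
Top and bottom landings: 2 × 1800 = 3600 mm.
Total = 42678 + 9000 + 3600 = 55278 mm.
= 55.28 m.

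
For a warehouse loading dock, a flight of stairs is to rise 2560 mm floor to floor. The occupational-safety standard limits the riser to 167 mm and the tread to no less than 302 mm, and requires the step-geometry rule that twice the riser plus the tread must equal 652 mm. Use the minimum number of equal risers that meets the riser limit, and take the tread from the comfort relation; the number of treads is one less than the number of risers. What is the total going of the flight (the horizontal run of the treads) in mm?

At most 167 each: 2560/167 = 15.33, giving 16 risers.
Each riser is 2560/16 = 160 mm (≤ 167 mm).
From 2R + T = 652: T = 652 − 320 = 332 mm.
Treads = 16 − 1 = 15; going = 15 × 332 = 4980 mm.

4980 mm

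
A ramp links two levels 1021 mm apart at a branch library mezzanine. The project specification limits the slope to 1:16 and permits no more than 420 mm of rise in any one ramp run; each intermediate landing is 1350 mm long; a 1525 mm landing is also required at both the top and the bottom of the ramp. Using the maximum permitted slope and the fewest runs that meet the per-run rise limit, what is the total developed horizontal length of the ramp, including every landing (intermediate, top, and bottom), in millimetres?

At most 420 each: 1021/420 = 2.43, giving 3 ramp runs. That means 2 intermediate landings.
Horizontal run for 1021 mm of rise at 1:16 is 1021 × 16 = 16336 mm.
2 intermediate landings contribute 2 × 1350 = 2700 mm.
Top and bottom landings: 2 × 1525 = 3050 mm.
Total = 16336 + 2700 + 3050 = 22086 mm.

22086 mm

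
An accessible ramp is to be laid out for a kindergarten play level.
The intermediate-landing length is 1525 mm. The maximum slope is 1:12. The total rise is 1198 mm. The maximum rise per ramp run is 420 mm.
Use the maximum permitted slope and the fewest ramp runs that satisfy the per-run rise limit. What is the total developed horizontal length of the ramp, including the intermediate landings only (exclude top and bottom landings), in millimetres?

1198 / 420 = 2.85, so 3 ramp runs are needed. That means 2 intermediate landings.
Ramp run (horizontal) at 1:12: 1198 × 12 = 14376 mm.
2 intermediate landings contribute 2 × 1525 = 3050 mm.
Developed length = 14376 + 3050 = 17426 mm.

17426 mm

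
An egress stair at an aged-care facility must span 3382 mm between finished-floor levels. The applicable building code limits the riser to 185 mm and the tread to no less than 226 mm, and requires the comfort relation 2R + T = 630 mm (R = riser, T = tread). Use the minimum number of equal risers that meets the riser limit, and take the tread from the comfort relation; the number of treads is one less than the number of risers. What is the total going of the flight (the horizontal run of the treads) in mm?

3382 / 185 = 18.28, so 19 risers are needed.
R = 3382 ÷ 19 = 178 mm.
From 2R + T = 630: T = 630 − 356 = 274 mm.
Treads = 19 − 1 = 18; going = 18 × 274 = 4932 mm.

4932 mm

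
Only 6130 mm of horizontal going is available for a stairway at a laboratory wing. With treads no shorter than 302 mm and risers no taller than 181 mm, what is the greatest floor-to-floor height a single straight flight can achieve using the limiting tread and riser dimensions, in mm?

3801 mm

6130 / 302 = 20.30, so 20 treads fit.
Risers = treads + 1 = 21.
Maximum height = 21 × 181 = 3801 mm.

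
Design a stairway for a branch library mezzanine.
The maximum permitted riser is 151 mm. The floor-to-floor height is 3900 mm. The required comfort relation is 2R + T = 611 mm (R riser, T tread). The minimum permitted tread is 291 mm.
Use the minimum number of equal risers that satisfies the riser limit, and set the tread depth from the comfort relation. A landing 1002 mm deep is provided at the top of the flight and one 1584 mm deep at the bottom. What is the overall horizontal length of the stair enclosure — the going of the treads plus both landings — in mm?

3900 / 151 = 25.83, so 26 risers are needed.
Riser R = 3900 / 26 = 150 mm, within the 151 mm limit.
Tread T = 611 − 2 × 150 = 311 mm (≥ 291 mm).
Going = (26 − 1) × 311 = 7775 mm.
Add landings: 7775 + 1002 + 1584 = 10361 mm.

10361 mm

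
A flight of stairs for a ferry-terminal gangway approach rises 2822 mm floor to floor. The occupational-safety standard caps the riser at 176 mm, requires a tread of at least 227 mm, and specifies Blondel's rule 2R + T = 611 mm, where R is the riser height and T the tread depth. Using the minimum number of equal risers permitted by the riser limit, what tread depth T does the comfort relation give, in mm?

279 mm

2822 / 176 = 16.03, so 17 risers are needed.
Each riser is 2822/17 = 166 mm (≤ 176 mm).
T = 611 − 2·166 = 279 mm, which satisfies the 227 mm minimum.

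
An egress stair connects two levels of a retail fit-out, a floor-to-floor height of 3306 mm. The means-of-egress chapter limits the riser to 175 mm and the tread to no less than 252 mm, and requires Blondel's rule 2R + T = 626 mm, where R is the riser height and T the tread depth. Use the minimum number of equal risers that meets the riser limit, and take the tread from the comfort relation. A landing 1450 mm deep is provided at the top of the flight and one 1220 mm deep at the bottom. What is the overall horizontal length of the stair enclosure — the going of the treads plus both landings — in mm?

7674 mm

⌈3306/175⌉ = 19 risers.
Riser R = 3306 / 19 = 174 mm, within the 175 mm limit.
T = 626 − 2·174 = 278 mm, which satisfies the 252 mm minimum.
Treads = 19 − 1 = 18; going = 18 × 278 = 5004 mm.
Add landings: 5004 + 1450 + 1220 = 7674 mm.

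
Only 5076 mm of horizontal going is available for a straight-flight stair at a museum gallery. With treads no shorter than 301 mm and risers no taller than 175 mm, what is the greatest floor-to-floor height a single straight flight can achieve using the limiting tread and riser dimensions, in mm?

2975 mm

Treads that fit: ⌊5076 / 301⌋ = 16.
Risers = treads + 1 = 17.
Maximum height = 17 × 175 = 2975 mm.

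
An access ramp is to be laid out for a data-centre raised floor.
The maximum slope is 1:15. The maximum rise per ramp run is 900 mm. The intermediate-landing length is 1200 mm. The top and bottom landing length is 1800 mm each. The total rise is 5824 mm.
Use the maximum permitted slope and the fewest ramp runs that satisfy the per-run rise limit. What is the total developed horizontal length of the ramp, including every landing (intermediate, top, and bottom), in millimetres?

5824 / 900 = 6.471 → round up to 7 ramp runs. That means 6 intermediate landings.
Horizontal run for 5824 mm of rise at 1:15 is 5824 × 15 = 87360 mm.
6 intermediate landings contribute 6 × 1200 = 7200 mm.
Top and bottom landings: 2 × 1800 = 3600 mm.
Total = 87360 + 7200 + 3600 = 98160 mm.

98160 mm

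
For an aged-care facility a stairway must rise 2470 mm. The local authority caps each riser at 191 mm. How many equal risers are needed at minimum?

At most 191 each: 2470/191 = 12.93, giving 13 risers.

13 risers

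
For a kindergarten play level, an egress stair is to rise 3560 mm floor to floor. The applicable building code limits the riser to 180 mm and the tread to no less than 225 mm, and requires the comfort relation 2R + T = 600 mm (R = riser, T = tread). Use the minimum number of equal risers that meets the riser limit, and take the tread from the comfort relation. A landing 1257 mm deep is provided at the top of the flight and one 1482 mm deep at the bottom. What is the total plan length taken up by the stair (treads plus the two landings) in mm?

7375 mm

3560 / 180 = 19.78, so 20 risers are needed.
Riser R = 3560 / 20 = 178 mm, within the 180 mm limit.
From 2R + T = 600: T = 600 − 356 = 244 mm.
20 risers give 19 treads; going = 19 × 244 = 4636 mm.
Enclosure = 4636 + 1257 + 1482 = 7375 mm.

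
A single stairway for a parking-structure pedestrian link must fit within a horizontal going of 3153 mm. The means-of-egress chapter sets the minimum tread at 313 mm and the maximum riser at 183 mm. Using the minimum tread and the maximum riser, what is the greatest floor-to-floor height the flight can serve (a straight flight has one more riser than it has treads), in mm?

2013 mm

Treads that fit: ⌊3153 / 313⌋ = 10.
Risers = treads + 1 = 11.
Maximum height = 11 × 183 = 2013 mm.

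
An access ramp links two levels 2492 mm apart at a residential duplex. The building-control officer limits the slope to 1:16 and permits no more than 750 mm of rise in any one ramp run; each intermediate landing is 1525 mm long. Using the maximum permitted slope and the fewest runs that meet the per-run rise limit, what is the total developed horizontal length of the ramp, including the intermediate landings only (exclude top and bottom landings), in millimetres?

44447 mm

2492 / 750 = 3.32, so 4 ramp runs are needed. That means 3 intermediate landings.
Horizontal run for 2492 mm of rise at 1:16 is 2492 × 16 = 39872 mm.
3 intermediate landings contribute 3 × 1525 = 4575 mm.
Developed length = 39872 + 4575 = 44447 mm.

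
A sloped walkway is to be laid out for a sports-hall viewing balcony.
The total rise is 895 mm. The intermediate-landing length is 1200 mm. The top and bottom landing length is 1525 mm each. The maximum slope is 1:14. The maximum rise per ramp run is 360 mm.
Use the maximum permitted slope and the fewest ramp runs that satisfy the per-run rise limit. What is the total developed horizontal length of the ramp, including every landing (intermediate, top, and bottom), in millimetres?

At most 360 each: 895/360 = 2.49, giving 3 ramp runs. That means 2 intermediate landings.
Horizontal run for 895 mm of rise at 1:14 is 895 × 14 = 12530 mm.
Intermediate landings: 2 × 1200 = 2400 mm.
Top and bottom landings: 2 × 1525 = 3050 mm.
Total = 12530 + 2400 + 3050 = 17980 mm.

17980 mm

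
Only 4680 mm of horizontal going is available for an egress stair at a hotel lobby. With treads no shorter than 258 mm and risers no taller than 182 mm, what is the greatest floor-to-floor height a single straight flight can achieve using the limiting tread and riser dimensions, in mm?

Treads that fit: ⌊4680 / 258⌋ = 18.
Risers = treads + 1 = 19.
Maximum height = 19 × 182 = 3458 mm.

3458 mm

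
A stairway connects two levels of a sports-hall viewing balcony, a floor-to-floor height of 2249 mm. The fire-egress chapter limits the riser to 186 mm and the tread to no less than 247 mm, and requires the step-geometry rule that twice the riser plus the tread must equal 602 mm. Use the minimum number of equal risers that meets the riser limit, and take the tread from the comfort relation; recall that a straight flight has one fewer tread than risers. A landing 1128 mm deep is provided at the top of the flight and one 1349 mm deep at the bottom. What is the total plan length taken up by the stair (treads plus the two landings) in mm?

2249 / 186 = 12.091 → round up to 13 risers.
R = 2249 ÷ 13 = 173 mm.
From 2R + T = 602: T = 602 − 346 = 256 mm.
13 risers give 12 treads; going = 12 × 256 = 3072 mm.
Enclosure = 3072 + 1128 + 1349 = 5549 mm.

5549 mm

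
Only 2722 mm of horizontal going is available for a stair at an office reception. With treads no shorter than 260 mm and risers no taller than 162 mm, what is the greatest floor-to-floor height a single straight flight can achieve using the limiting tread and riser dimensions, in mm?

1782 mm

Treads that fit: ⌊2722 / 260⌋ = 10.
Risers = treads + 1 = 11.
Maximum height = 11 × 162 = 1782 mm.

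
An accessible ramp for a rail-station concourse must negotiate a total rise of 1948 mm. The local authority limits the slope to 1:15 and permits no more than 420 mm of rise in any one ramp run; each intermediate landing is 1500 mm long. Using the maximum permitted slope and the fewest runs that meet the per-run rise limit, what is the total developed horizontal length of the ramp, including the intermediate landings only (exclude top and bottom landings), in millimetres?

⌈1948/420⌉ = 5 ramp runs. That means 4 intermediate landings.
Horizontal run for 1948 mm of rise at 1:15 is 1948 × 15 = 29220 mm.
4 intermediate landings contribute 4 × 1500 = 6000 mm.
Developed length = 29220 + 6000 = 35220 mm.

35220 mm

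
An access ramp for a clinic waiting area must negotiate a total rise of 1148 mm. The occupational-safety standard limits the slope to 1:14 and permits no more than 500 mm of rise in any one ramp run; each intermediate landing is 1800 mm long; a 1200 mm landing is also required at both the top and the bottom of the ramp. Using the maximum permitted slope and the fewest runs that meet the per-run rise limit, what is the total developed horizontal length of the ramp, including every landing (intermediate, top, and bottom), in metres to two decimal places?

1148 / 500 = 2.30, so 3 ramp runs are needed. That means 2 intermediate landings.
Horizontal run for 1148 mm of rise at 1:14 is 1148 × 14 = 16072 mm.
Intermediate landings: 2 × 1800 = 3600 mm.
Top and bottom landings: 2 × 1200 = 2400 mm.
Total = 16072 + 3600 + 2400 = 22072 mm.
= 22.07 m.

22.07 m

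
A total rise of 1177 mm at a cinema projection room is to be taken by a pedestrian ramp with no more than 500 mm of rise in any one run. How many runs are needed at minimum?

3 runs

At most 500 each: 1177/500 = 2.35, giving 3 ramp runs.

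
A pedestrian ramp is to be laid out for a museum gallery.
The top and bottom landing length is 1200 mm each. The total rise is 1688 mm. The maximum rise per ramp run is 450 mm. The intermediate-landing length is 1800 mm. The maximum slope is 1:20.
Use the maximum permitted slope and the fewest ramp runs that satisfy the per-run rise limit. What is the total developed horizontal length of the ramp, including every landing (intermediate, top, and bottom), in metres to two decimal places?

41.56 m

At most 450 each: 1688/450 = 3.75, giving 4 ramp runs. That means 3 intermediate landings.
Ramp run (horizontal) at 1:20: 1688 × 20 = 33760 mm.
3 intermediate landings contribute 3 × 1800 = 5400 mm.
Top and bottom landings: 2 × 1200 = 2400 mm.
Total = 33760 + 5400 + 2400 = 41560 mm.
= 41.56 m.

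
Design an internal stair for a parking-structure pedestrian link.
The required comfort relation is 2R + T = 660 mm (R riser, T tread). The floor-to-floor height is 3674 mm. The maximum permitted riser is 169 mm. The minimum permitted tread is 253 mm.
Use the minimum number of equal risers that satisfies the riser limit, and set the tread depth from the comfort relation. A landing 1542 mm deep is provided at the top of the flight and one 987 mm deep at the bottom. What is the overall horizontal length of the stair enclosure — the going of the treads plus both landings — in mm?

9375 mm

3674 / 169 = 21.74, so 22 risers are needed.
R = 3674 ÷ 22 = 167 mm.
Tread T = 660 − 2 × 167 = 326 mm (≥ 253 mm).
22 risers give 21 treads; going = 21 × 326 = 6846 mm.
Enclosure = 6846 + 1542 + 987 = 9375 mm.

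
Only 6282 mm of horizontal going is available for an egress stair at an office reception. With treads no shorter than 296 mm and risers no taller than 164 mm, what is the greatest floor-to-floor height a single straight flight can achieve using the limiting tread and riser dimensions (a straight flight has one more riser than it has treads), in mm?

3608 mm

Treads that fit: ⌊6282 / 296⌋ = 21.
Risers = treads + 1 = 22.
Maximum height = 22 × 164 = 3608 mm.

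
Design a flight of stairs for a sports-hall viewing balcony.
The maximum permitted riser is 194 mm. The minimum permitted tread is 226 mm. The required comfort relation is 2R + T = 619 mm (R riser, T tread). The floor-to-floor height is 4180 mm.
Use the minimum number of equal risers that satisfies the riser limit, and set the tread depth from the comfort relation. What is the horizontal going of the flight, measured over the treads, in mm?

5019 mm

4180 / 194 = 21.55, so 22 risers are needed.
Each riser is 4180/22 = 190 mm (≤ 194 mm).
Tread T = 619 − 2 × 190 = 239 mm (≥ 226 mm).
Treads = 22 − 1 = 21; going = 21 × 239 = 5019 mm.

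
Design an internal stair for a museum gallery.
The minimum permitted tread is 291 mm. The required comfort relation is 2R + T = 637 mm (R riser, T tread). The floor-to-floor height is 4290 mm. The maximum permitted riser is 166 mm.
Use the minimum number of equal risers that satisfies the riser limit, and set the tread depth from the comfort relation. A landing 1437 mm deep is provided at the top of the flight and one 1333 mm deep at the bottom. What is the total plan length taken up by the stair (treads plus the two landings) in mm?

10445 mm

⌈4290/166⌉ = 26 risers.
Riser R = 4290 / 26 = 165 mm, within the 166 mm limit.
From 2R + T = 637: T = 637 − 330 = 307 mm.
Treads = 26 − 1 = 25; going = 25 × 307 = 7675 mm.
Enclosure = 7675 + 1437 + 1333 = 10445 mm.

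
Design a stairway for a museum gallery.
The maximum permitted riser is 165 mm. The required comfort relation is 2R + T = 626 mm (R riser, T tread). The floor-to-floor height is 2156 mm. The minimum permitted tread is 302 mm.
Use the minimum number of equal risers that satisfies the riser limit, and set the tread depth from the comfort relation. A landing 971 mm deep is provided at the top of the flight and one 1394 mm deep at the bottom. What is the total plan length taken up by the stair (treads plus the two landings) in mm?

6499 mm

2156 / 165 = 13.067 → round up to 14 risers.
Riser R = 2156 / 14 = 154 mm, within the 165 mm limit.
Tread T = 626 − 2 × 154 = 318 mm (≥ 302 mm).
Going = (14 − 1) × 318 = 4134 mm.
Enclosure = 4134 + 971 + 1394 = 6499 mm.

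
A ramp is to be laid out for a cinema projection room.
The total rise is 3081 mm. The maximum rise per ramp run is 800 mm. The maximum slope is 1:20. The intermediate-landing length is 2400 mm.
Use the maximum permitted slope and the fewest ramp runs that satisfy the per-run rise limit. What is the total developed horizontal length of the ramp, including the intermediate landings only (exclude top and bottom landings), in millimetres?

At most 800 each: 3081/800 = 3.85, giving 4 ramp runs. That means 3 intermediate landings.
Horizontal run for 3081 mm of rise at 1:20 is 3081 × 20 = 61620 mm.
Intermediate landings: 3 × 2400 = 7200 mm.
Developed length = 61620 + 7200 = 68820 mm.

68820 mm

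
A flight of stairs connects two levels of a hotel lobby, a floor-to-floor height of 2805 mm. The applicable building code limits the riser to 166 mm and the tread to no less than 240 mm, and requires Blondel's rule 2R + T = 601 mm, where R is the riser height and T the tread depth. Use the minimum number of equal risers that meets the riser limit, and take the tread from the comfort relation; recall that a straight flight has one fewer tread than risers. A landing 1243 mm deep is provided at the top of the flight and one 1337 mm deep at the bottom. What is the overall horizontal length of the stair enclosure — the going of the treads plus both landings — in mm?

⌈2805/166⌉ = 17 risers.
Riser R = 2805 / 17 = 165 mm, within the 166 mm limit.
T = 601 − 2·165 = 271 mm, which satisfies the 240 mm minimum.
17 risers give 16 treads; going = 16 × 271 = 4336 mm.
Enclosure = 4336 + 1243 + 1337 = 6916 mm.

6916 mm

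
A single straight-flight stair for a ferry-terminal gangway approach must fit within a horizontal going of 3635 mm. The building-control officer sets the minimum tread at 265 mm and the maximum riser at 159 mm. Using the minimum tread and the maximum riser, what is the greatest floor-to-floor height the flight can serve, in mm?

3635 / 265 = 13.72, so 13 treads fit.
Risers = treads + 1 = 14.
Maximum height = 14 × 159 = 2226 mm.

2226 mm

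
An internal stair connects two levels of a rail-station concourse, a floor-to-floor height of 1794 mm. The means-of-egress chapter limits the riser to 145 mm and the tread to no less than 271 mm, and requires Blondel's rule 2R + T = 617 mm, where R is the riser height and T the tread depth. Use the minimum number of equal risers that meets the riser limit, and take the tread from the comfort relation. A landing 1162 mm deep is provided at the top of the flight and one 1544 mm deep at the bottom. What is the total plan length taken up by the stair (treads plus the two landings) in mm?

6798 mm

At most 145 each: 1794/145 = 12.37, giving 13 risers.
Each riser is 1794/13 = 138 mm (≤ 145 mm).
T = 617 − 2·138 = 341 mm, which satisfies the 271 mm minimum.
13 risers give 12 treads; going = 12 × 341 = 4092 mm.
Enclosure = 4092 + 1162 + 1544 = 6798 mm.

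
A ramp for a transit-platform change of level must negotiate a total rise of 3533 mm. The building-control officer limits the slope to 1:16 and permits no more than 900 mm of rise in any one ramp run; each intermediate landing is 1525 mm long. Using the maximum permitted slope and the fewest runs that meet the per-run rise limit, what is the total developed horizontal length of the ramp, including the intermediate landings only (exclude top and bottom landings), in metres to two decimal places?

3533 / 900 = 3.926 → round up to 4 ramp runs. That means 3 intermediate landings.
Ramp run (horizontal) at 1:16: 3533 × 16 = 56528 mm.
3 intermediate landings contribute 3 × 1525 = 4575 mm.
Total developed length = 56528 + 4575 = 61103 mm.
= 61.10 m.

61.10 m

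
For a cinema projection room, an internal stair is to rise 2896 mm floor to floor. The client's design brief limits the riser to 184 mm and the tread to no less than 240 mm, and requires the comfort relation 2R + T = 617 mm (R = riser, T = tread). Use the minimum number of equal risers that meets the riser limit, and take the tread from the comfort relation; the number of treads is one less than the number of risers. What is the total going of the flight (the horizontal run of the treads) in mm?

At most 184 each: 2896/184 = 15.74, giving 16 risers.
Each riser is 2896/16 = 181 mm (≤ 184 mm).
T = 617 − 2·181 = 255 mm, which satisfies the 240 mm minimum.
Going = (16 − 1) × 255 = 3825 mm.

3825 mm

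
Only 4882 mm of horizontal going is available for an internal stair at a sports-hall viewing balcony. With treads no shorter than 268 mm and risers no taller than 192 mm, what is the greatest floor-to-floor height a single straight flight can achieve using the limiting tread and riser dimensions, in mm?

3648 mm

Treads that fit: ⌊4882 / 268⌋ = 18.
Risers = treads + 1 = 19.
Maximum height = 19 × 192 = 3648 mm.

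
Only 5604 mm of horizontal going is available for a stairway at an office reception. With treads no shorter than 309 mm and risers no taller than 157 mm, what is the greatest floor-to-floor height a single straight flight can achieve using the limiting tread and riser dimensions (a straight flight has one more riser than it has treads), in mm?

Treads that fit: ⌊5604 / 309⌋ = 18.
Risers = treads + 1 = 19.
Maximum height = 19 × 157 = 2983 mm.

2983 mm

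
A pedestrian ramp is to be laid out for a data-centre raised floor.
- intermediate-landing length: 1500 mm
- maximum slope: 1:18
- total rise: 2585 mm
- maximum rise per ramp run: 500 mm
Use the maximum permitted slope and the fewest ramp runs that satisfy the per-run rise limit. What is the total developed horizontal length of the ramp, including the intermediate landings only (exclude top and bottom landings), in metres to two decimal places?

54.03 m

2585 / 500 = 5.17, so 6 ramp runs are needed. That means 5 intermediate landings.
Horizontal run for 2585 mm of rise at 1:18 is 2585 × 18 = 46530 mm.
5 intermediate landings contribute 5 × 1500 = 7500 mm.
Total developed length = 46530 + 7500 = 54030 mm.
= 54.03 m.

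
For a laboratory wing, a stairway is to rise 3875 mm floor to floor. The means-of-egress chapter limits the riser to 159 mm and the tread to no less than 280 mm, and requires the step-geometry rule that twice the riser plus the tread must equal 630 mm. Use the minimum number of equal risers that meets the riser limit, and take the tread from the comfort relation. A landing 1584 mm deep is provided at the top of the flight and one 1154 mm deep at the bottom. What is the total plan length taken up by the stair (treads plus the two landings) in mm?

3875 / 159 = 24.37, so 25 risers are needed.
Riser R = 3875 / 25 = 155 mm, within the 159 mm limit.
T = 630 − 2·155 = 320 mm, which satisfies the 280 mm minimum.
Treads = 25 − 1 = 24; going = 24 × 320 = 7680 mm.
Enclosure = 7680 + 1584 + 1154 = 10418 mm.

10418 mm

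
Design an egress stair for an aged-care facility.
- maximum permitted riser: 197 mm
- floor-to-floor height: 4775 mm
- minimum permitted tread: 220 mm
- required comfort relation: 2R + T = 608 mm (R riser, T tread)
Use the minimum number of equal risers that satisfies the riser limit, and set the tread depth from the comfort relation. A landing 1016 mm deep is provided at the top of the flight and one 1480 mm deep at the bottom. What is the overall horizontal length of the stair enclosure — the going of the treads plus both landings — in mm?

7920 mm

⌈4775/197⌉ = 25 risers.
Each riser is 4775/25 = 191 mm (≤ 197 mm).
T = 608 − 2·191 = 226 mm, which satisfies the 220 mm minimum.
Treads = 25 − 1 = 24; going = 24 × 226 = 5424 mm.
Enclosure = 5424 + 1016 + 1480 = 7920 mm.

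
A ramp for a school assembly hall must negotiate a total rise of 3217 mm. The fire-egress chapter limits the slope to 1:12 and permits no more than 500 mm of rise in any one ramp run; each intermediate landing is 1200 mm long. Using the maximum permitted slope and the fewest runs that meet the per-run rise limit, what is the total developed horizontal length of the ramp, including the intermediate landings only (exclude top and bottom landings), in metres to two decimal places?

45.80 m

3217 / 500 = 6.434 → round up to 7 ramp runs. That means 6 intermediate landings.
Ramp run (horizontal) at 1:12: 3217 × 12 = 38604 mm.
6 intermediate landings contribute 6 × 1200 = 7200 mm.
Total developed length = 38604 + 7200 = 45804 mm.
= 45.80 m.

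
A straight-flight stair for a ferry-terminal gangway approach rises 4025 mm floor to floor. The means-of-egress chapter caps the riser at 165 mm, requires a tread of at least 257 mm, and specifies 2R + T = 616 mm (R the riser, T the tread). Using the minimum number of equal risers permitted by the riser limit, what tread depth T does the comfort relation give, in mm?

294 mm

At most 165 each: 4025/165 = 24.39, giving 25 risers.
R = 4025 ÷ 25 = 161 mm.
T = 616 − 2·161 = 294 mm, which satisfies the 257 mm minimum.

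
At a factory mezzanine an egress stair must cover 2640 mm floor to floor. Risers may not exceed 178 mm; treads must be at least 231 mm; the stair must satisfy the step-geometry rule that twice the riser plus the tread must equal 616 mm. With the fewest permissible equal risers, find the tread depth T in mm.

264 mm

2640 / 178 = 14.831 → round up to 15 risers.
Each riser is 2640/15 = 176 mm (≤ 178 mm).
From 2R + T = 616: T = 616 − 352 = 264 mm.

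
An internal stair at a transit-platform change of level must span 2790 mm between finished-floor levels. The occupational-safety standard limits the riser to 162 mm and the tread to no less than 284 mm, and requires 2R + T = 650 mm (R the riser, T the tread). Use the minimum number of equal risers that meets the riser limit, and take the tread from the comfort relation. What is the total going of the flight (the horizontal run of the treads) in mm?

At most 162 each: 2790/162 = 17.22, giving 18 risers.
R = 2790 ÷ 18 = 155 mm.
T = 650 − 2·155 = 340 mm, which satisfies the 284 mm minimum.
Treads = 18 − 1 = 17; going = 17 × 340 = 5780 mm.

5780 mm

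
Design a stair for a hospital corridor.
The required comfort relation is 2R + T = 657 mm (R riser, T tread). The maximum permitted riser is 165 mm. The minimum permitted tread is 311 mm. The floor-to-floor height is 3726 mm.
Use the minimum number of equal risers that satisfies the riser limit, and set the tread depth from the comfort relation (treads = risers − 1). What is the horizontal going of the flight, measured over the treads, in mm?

At most 165 each: 3726/165 = 22.58, giving 23 risers.
Each riser is 3726/23 = 162 mm (≤ 165 mm).
T = 657 − 2·162 = 333 mm, which satisfies the 311 mm minimum.
Going = (23 − 1) × 333 = 7326 mm.

7326 mm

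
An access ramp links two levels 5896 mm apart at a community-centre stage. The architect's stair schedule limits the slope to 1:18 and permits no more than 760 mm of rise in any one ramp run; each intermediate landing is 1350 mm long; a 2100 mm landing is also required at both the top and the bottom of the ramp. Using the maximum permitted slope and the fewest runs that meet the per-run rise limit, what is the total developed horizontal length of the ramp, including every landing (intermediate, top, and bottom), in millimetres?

⌈5896/760⌉ = 8 ramp runs. That means 7 intermediate landings.
Horizontal run for 5896 mm of rise at 1:18 is 5896 × 18 = 106128 mm.
7 intermediate landings contribute 7 × 1350 = 9450 mm.
Top and bottom landings: 2 × 2100 = 4200 mm.
Total = 106128 + 9450 + 4200 = 119778 mm.

119778 mm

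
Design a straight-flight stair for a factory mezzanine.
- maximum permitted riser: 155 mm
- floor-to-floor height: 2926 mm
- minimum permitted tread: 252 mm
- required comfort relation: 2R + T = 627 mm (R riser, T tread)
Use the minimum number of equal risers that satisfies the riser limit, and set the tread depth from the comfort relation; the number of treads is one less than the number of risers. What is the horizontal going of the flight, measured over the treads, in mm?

5742 mm

At most 155 each: 2926/155 = 18.88, giving 19 risers.
Each riser is 2926/19 = 154 mm (≤ 155 mm).
From 2R + T = 627: T = 627 − 308 = 319 mm.
Going = (19 − 1) × 319 = 5742 mm.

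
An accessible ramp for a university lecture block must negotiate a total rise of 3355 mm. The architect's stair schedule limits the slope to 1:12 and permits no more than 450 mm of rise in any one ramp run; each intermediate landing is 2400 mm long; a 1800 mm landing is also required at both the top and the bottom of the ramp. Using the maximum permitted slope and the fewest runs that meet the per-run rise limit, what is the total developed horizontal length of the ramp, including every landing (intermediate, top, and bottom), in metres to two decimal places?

At most 450 each: 3355/450 = 7.46, giving 8 ramp runs. That means 7 intermediate landings.
Horizontal run for 3355 mm of rise at 1:12 is 3355 × 12 = 40260 mm.
7 intermediate landings contribute 7 × 2400 = 16800 mm.
Top and bottom landings: 2 × 1800 = 3600 mm.
Total = 40260 + 16800 + 3600 = 60660 mm.
= 60.66 m.

60.66 m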